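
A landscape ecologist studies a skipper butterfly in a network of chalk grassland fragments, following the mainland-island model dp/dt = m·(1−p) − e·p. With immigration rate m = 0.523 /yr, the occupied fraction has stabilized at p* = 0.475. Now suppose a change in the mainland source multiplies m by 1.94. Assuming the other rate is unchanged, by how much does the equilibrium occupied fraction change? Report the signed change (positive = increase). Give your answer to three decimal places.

0.162

Balance m(1−p*) = e·p* gives e = m(1−p*)/p* = 0.523×0.52500/0.47500 = 0.57805.
New p* = m/(m+e) = 1.01462/(1.01462+0.57805) = 0.63706.
Δp* = 0.63706 − 0.47500 = +0.16206.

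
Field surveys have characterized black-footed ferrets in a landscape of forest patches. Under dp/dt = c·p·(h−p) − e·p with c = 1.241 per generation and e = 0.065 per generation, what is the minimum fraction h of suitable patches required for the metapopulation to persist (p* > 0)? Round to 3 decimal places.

0.052

p* = h − e/c is positive only when h > e/c.
h_min = e/c = 0.065/1.241 = 0.0524.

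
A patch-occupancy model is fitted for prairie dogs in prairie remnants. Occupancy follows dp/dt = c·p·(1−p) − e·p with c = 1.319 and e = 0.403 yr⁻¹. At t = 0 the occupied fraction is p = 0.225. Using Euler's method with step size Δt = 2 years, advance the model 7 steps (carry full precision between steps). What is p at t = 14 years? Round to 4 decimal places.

Update rule: p ← p + [c·p·(1−p) − e·p]·Δt with Δt = 2.
step 1: Δp = +0.27865, p = 0.50365
step 2: Δp = +0.25352, p = 0.75717
step 3: Δp = -0.12525, p = 0.63192
step 4: Δp = +0.10426, p = 0.73618
step 5: Δp = -0.08102, p = 0.65516
step 6: Δp = +0.06792, p = 0.72309
step 7: Δp = -0.05460, p = 0.66849

0.6685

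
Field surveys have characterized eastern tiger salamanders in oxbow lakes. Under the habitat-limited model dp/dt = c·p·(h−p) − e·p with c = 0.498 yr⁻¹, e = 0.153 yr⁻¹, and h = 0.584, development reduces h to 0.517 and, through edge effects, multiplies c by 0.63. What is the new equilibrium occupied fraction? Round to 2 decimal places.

Before: p* = h − e/c = 0.584 − 0.153/0.498 = 0.584 − 0.3072 = 0.2768.
After: c = 0.31374, e = 0.153, h = 0.517; p* = 0.517 − 0.153/0.31374 = 0.0293.

0.03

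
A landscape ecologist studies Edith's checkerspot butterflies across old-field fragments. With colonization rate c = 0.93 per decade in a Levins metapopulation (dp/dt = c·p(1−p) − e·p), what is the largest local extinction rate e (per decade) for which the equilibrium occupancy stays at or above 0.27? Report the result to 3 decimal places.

0.679

1 − e/c ≥ 0.27 ⇒ e ≤ c(1 − 0.27) = 0.93 × 0.7300.
e_max = 0.6789.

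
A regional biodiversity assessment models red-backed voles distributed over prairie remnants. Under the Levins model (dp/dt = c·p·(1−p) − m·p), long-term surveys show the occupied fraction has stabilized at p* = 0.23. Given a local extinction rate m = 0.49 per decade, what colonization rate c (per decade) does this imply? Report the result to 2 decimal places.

At equilibrium c(1−p*) = m, so c = m/(1−p*).
c = 0.49/(1 − 0.23) = 0.49/0.7700 = 0.6364.

0.64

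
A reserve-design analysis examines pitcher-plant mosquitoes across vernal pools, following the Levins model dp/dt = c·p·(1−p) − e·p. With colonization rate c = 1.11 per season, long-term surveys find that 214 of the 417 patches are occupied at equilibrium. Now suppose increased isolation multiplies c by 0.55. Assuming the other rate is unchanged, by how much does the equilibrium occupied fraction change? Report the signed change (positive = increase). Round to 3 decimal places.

Observed p* = 214/417 = 0.51319.
Balance c(1−p*) = e gives e = 1.11×(1 − 0.51319) = 0.54036.
New p* = 1 − e/c = 1 − 0.54036/0.61050 = 0.11489.
Δp* = 0.11489 − 0.51319 = -0.39830.

-0.398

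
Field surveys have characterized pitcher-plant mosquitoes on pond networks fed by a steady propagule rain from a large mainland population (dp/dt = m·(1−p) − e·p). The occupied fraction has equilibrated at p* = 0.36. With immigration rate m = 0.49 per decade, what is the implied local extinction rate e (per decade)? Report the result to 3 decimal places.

0.871

At equilibrium m(1−p*) = e·p*, so e = m(1−p*)/p*.
e = 0.49 × 0.6400 / 0.36 = 0.8711.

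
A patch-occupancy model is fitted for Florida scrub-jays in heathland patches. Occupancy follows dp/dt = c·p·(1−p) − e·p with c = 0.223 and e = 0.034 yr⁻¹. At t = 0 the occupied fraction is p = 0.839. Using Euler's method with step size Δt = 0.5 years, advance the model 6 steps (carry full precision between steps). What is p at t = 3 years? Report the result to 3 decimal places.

0.843

Update rule: p ← p + [c·p·(1−p) − e·p]·Δt with Δt = 0.5.
step 1: Δp = +0.00080, p = 0.83980
step 2: Δp = +0.00072, p = 0.84052
step 3: Δp = +0.00066, p = 0.84118
step 4: Δp = +0.00060, p = 0.84178
step 5: Δp = +0.00054, p = 0.84232
step 6: Δp = +0.00049, p = 0.84281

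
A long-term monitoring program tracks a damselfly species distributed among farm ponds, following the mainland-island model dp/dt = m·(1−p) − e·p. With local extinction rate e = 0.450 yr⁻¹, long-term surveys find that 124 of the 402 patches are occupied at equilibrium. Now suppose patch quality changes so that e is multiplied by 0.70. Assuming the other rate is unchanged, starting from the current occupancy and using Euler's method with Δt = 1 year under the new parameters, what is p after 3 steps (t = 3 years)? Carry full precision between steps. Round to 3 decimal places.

Observed p* = 124/402 = 0.30846.
Balance m(1−p*) = e·p* gives m = e·p*/(1−p*) = 0.450×0.30846/0.69154 = 0.20072.
Starting from p₀ = 0.30846; update p ← p + (dp/dt)·Δt with the new parameters.
p: 0.30846 → 0.35010  (Δp = +0.04164)
p: 0.35010 → 0.37027  (Δp = +0.02017)
p: 0.37027 → 0.38003  (Δp = +0.00977)

0.380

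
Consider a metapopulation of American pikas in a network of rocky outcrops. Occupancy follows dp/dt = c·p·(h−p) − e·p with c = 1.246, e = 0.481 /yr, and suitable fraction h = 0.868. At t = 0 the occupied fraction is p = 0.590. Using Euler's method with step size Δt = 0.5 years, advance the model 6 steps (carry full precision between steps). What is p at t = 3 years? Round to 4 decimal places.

Update rule: p ← p + [c·p·(h−p) − e·p]·Δt with Δt = 0.5.
p: 0.59000 → 0.55029  (Δp = -0.03971)
p: 0.55029 → 0.52687  (Δp = -0.02342)
p: 0.52687 → 0.51213  (Δp = -0.01474)
p: 0.51213 → 0.50250  (Δp = -0.00962)
p: 0.50250 → 0.49607  (Δp = -0.00643)
p: 0.49607 → 0.49171  (Δp = -0.00436)

0.4917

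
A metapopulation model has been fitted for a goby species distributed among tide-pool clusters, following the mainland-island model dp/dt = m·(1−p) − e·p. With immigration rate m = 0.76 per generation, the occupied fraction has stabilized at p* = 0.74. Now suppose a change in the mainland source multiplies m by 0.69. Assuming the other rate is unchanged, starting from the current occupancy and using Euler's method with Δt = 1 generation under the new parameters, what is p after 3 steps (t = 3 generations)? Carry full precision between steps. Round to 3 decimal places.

Balance m(1−p*) = e·p* gives e = m(1−p*)/p* = 0.76×0.26000/0.74000 = 0.26703.
Starting from p₀ = 0.74000; update p ← p + (dp/dt)·Δt with the new parameters.
t = 1: p = 0.74000 + (-0.06126) = 0.67874
t = 2: p = 0.67874 + (-0.01278) = 0.66597
t = 3: p = 0.66597 + (-0.00266) = 0.66330

0.663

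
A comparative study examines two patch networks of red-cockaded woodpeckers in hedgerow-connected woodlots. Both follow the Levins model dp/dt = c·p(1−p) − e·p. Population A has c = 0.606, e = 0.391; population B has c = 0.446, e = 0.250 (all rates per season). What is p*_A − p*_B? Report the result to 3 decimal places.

A: p*_A = 1 − 0.391/0.606 = 0.3548.
B: p*_B = 1 − 0.250/0.446 = 0.4395.
p*_A − p*_B = 0.3548 − 0.4395 = -0.0847.

-0.085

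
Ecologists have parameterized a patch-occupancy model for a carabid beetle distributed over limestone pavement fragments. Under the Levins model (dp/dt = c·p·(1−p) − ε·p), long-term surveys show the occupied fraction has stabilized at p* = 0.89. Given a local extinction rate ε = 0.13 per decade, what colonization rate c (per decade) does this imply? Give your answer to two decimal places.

At equilibrium c(1−p*) = ε, so c = ε/(1−p*).
c = 0.13/(1 − 0.89) = 0.13/0.1100 = 1.1818.

1.18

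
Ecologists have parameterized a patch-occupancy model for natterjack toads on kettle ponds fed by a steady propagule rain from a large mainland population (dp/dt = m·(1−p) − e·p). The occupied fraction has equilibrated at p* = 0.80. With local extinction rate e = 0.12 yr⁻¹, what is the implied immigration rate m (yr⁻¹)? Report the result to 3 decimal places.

At equilibrium m(1−p*) = e·p*, so m = e·p*/(1−p*).
m = 0.12 × 0.80 / 0.2000 = 0.0960/0.2000 = 0.4800.

0.480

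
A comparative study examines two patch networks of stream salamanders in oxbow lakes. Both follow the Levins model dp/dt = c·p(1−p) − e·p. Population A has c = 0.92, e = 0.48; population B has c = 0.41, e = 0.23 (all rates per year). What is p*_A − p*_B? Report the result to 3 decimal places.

A: p*_A = 1 − 0.48/0.92 = 0.4783.
B: p*_B = 1 − 0.23/0.41 = 0.4390.
p*_A − p*_B = 0.4783 − 0.4390 = 0.0392.

0.039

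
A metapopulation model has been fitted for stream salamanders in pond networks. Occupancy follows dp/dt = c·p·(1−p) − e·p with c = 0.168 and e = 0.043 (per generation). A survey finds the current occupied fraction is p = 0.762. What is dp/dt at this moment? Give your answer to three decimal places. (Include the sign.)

Colonization term: c·p·(1−p) = 0.168×0.762×0.2380 = 0.03047.
Extinction term: e·p = 0.03277.
dp/dt = 0.03047 − 0.03277 = -0.00230.

-0.002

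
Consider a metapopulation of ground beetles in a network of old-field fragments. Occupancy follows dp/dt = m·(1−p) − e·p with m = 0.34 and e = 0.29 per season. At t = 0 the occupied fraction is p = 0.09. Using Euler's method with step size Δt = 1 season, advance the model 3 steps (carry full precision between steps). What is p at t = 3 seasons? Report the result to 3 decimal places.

0.517

Update rule: p ← p + [m·(1−p) − e·p]·Δt with Δt = 1.
t = 1: p = 0.09000 + (+0.28330) = 0.37330
t = 2: p = 0.37330 + (+0.10482) = 0.47812
t = 3: p = 0.47812 + (+0.03878) = 0.51690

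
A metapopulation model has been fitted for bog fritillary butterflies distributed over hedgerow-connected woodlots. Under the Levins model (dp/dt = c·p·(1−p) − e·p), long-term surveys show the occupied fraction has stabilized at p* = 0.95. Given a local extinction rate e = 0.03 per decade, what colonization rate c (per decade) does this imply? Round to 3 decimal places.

At equilibrium c(1−p*) = e, so c = e/(1−p*).
c = 0.03/(1 − 0.95) = 0.03/0.0500 = 0.6000.

0.600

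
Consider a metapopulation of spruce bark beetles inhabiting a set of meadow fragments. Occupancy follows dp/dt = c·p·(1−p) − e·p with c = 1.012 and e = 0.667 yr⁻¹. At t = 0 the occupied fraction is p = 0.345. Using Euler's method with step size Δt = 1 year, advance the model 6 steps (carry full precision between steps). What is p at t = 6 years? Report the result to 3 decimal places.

Update rule: p ← p + [c·p·(1−p) − e·p]·Δt with Δt = 1.
  1  |  dp/dt·Δt = -0.001428  |  p_1 = 0.343572
  2  |  dp/dt·Δt = -0.000926  |  p_2 = 0.342646
  3  |  dp/dt·Δt = -0.000602  |  p_3 = 0.342044
  4  |  dp/dt·Δt = -0.000393  |  p_4 = 0.341651
  5  |  dp/dt·Δt = -0.000256  |  p_5 = 0.341394
  6  |  dp/dt·Δt = -0.000168  |  p_6 = 0.341227

0.341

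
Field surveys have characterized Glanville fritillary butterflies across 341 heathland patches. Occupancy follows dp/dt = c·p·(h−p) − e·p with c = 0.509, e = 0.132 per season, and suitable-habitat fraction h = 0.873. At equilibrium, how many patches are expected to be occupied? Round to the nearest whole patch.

p* = h − e/c = 0.873 − 0.2593 = 0.6137.
Expected occupied patches = N × p* = 341 × 0.6137 = 209.26 ≈ 209.

209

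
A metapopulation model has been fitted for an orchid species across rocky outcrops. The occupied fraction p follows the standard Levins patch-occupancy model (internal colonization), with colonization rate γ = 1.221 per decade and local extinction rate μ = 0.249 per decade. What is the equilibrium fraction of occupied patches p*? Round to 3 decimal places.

Setting dp/dt = 0 and dividing through by p* gives γ·(1−p*) = μ.
So p* = 1 − μ/γ = 1 − 0.249/1.221 = 1 − 0.2039 = 0.7961.

0.796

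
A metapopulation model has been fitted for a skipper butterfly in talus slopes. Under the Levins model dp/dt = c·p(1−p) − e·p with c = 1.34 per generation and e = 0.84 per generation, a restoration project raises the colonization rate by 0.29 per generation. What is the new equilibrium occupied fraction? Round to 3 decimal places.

Before: p* = 1 − 0.84/1.34 = 0.3731.
After the change, c = 1.63, e = 0.84, so p* = 1 − 0.84/1.63 = 0.4847.

0.485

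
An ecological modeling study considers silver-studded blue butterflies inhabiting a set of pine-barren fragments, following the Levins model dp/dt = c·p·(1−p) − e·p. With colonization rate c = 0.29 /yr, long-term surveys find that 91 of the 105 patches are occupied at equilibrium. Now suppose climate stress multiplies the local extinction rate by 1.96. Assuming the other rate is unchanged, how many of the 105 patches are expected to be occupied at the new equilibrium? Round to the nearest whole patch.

78

Observed p* = 91/105 = 0.86667.
Balance c(1−p*) = e gives e = 0.29×(1 − 0.86667) = 0.03867.
New p* = 1 − e/c = 1 − 0.07579/0.29000 = 0.73866.
Expected occupied = 105 × 0.73866 = 77.56 ≈ 78.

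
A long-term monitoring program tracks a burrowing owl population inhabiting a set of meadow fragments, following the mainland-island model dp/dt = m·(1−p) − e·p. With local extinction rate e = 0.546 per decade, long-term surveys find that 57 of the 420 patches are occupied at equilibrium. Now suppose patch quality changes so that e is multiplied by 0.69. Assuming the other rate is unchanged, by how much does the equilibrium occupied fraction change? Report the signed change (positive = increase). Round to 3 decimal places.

0.050

Observed p* = 57/420 = 0.13571.
Balance m(1−p*) = e·p* gives m = e·p*/(1−p*) = 0.546×0.13571/0.86429 = 0.08573.
New p* = m/(m+e) = 0.08573/(0.08573+0.37674) = 0.18537.
Δp* = 0.18537 − 0.13571 = +0.04966.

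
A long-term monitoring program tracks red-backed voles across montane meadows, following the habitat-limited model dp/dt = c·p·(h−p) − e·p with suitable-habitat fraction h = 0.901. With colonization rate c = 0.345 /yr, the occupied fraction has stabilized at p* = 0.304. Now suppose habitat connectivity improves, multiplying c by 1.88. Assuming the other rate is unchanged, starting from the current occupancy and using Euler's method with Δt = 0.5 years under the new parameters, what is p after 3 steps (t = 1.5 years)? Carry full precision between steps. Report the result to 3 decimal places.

Balance c(h−p*) = e gives e = 0.345×(0.901 − 0.30400) = 0.20596.
Starting from p₀ = 0.30400; update p ← p + (dp/dt)·Δt with the new parameters.
t = 0.5: p = 0.30400 + (+0.02755) = 0.33155
t = 1: p = 0.33155 + (+0.02708) = 0.35863
t = 1.5: p = 0.35863 + (+0.02615) = 0.38478

0.385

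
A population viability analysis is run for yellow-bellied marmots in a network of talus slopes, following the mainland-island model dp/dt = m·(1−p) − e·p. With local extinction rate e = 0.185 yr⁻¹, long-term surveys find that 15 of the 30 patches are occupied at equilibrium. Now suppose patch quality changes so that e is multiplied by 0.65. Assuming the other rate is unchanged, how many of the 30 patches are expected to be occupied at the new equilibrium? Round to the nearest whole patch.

18

Observed p* = 15/30 = 0.50000.
Balance m(1−p*) = e·p* gives m = e·p*/(1−p*) = 0.185×0.50000/0.50000 = 0.18500.
New p* = m/(m+e) = 0.18500/(0.18500+0.12025) = 0.60606.
Expected occupied = 30 × 0.60606 = 18.18 ≈ 18.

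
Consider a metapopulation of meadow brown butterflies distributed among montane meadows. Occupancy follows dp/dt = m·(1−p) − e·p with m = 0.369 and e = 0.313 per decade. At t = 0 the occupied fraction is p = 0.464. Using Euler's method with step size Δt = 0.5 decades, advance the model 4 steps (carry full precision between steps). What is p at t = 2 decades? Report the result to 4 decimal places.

0.5265

Update rule: p ← p + [m·(1−p) − e·p]·Δt with Δt = 0.5.
  1  |  dp/dt·Δt = +0.026276  |  p_1 = 0.490276
  2  |  dp/dt·Δt = +0.017316  |  p_2 = 0.507592
  3  |  dp/dt·Δt = +0.011411  |  p_3 = 0.519003
  4  |  dp/dt·Δt = +0.007520  |  p_4 = 0.526523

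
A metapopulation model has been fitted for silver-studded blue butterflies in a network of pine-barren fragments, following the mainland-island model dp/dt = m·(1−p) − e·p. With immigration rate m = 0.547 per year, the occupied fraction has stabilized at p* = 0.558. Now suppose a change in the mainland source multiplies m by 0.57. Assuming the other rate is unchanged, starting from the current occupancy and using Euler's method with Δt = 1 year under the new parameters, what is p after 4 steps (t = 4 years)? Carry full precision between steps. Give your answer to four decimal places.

0.4191

Balance m(1−p*) = e·p* gives e = m(1−p*)/p* = 0.547×0.44200/0.55800 = 0.43329.
Starting from p₀ = 0.55800; update p ← p + (dp/dt)·Δt with the new parameters.
step 1: Δp = -0.10396, p = 0.45404
step 2: Δp = -0.02650, p = 0.42753
step 3: Δp = -0.00676, p = 0.42078
step 4: Δp = -0.00172, p = 0.41906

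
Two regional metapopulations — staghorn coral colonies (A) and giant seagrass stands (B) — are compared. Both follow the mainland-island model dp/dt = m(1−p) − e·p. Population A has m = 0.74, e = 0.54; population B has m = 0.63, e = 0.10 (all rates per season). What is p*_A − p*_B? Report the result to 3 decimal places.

-0.285

A: p*_A = m/(m+e) = 0.74/1.2800 = 0.5781.
B: p*_B = 0.63/0.7300 = 0.8630.
p*_A − p*_B = 0.5781 − 0.8630 = -0.2849.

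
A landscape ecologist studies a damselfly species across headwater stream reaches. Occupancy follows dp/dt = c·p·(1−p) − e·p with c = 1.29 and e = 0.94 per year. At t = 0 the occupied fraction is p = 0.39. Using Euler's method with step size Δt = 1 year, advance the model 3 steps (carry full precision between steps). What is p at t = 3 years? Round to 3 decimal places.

Update rule: p ← p + [c·p·(1−p) − e·p]·Δt with Δt = 1.
p: 0.39000 → 0.33029  (Δp = -0.05971)
p: 0.33029 → 0.30516  (Δp = -0.02513)
p: 0.30516 → 0.29184  (Δp = -0.01332)

0.292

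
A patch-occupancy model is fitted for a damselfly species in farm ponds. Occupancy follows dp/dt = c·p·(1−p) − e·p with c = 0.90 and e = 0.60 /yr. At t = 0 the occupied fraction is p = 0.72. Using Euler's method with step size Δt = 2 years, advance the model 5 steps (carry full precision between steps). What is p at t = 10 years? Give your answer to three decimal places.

Update rule: p ← p + [c·p·(1−p) − e·p]·Δt with Δt = 2.
p: 0.72000 → 0.21888  (Δp = -0.50112)
p: 0.21888 → 0.26397  (Δp = +0.04509)
p: 0.26397 → 0.29693  (Δp = +0.03296)
p: 0.29693 → 0.31639  (Δp = +0.01946)
p: 0.31639 → 0.32604  (Δp = +0.00965)

0.326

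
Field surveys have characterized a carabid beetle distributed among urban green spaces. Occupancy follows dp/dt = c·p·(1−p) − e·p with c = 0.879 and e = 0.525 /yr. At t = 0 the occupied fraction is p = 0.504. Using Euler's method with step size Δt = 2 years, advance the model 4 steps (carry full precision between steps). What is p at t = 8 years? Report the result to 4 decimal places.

0.4030

Update rule: p ← p + [c·p·(1−p) − e·p]·Δt with Δt = 2.
p: 0.50400 → 0.41427  (Δp = -0.08973)
p: 0.41427 → 0.40587  (Δp = -0.00841)
p: 0.40587 → 0.40363  (Δp = -0.00224)
p: 0.40363 → 0.40299  (Δp = -0.00064)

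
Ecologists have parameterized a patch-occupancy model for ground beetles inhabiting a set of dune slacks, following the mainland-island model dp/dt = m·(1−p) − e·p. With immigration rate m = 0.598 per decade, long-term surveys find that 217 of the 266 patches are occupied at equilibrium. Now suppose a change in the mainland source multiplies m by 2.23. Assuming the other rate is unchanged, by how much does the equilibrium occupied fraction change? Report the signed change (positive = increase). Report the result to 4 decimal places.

0.0923

Observed p* = 217/266 = 0.81579.
Balance m(1−p*) = e·p* gives e = m(1−p*)/p* = 0.598×0.18421/0.81579 = 0.13503.
New p* = m/(m+e) = 1.33354/(1.33354+0.13503) = 0.90805.
Δp* = 0.90805 − 0.81579 = +0.09226.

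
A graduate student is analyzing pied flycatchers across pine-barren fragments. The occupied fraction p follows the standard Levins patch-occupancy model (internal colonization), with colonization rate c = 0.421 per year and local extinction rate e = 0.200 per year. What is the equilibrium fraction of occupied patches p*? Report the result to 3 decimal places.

At equilibrium, colonization balances extinction: c·p*·(1−p*) = e·p*.
So p* = 1 − e/c = 1 − 0.200/0.421 = 1 − 0.4751 = 0.5249.

0.525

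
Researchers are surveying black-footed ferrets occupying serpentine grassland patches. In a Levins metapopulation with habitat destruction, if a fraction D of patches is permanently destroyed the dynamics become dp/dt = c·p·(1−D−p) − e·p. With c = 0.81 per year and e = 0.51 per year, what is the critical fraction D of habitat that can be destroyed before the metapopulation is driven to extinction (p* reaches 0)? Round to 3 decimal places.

0.370

The nontrivial equilibrium is p* = (1−D) − e/c; extinction occurs when this hits zero.
So D_crit = 1 − e/c = 1 − 0.51/0.81 = 1 − 0.6296 = 0.3704.
This equals the undisturbed p*, a classic result of Lande's extension.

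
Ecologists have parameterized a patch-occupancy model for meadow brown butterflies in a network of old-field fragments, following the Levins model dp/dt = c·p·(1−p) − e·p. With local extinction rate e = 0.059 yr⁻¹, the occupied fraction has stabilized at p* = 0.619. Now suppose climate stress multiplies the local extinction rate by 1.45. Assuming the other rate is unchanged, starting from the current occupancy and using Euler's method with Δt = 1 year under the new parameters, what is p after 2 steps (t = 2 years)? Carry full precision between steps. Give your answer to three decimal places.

Balance c(1−p*) = e gives c = e/(1 − 0.61900) = 0.059/0.38100 = 0.15486.
Starting from p₀ = 0.61900; update p ← p + (dp/dt)·Δt with the new parameters.
  1  |  dp/dt·Δt = -0.016434  |  p_1 = 0.602566
  2  |  dp/dt·Δt = -0.014465  |  p_2 = 0.588101

0.588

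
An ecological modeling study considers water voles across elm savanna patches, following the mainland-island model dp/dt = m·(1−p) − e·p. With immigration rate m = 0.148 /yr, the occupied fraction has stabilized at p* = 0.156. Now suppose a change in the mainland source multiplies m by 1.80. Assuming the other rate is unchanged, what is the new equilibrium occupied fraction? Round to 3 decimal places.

0.250

Balance m(1−p*) = e·p* gives e = m(1−p*)/p* = 0.148×0.84400/0.15600 = 0.80072.
New p* = m/(m+e) = 0.26640/(0.26640+0.80072) = 0.24964.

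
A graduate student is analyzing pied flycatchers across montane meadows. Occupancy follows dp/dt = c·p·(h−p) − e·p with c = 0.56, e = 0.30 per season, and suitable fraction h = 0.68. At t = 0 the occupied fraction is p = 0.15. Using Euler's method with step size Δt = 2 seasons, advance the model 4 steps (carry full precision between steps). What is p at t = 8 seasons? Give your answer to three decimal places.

Update rule: p ← p + [c·p·(h−p) − e·p]·Δt with Δt = 2.
p: 0.15000 → 0.14904  (Δp = -0.00096)
p: 0.14904 → 0.14825  (Δp = -0.00079)
p: 0.14825 → 0.14759  (Δp = -0.00066)
p: 0.14759 → 0.14704  (Δp = -0.00055)

0.147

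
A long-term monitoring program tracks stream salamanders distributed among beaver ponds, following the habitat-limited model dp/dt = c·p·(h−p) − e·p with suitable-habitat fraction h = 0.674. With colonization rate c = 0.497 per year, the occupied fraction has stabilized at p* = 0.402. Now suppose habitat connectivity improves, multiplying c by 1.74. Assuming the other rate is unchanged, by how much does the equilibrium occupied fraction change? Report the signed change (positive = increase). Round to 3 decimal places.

0.116

Balance c(h−p*) = e gives e = 0.497×(0.674 − 0.40200) = 0.13518.
New p* = 0.674 − e/c = 0.674 − 0.13518/0.86478 = 0.51768.
Δp* = 0.51768 − 0.40200 = +0.11568.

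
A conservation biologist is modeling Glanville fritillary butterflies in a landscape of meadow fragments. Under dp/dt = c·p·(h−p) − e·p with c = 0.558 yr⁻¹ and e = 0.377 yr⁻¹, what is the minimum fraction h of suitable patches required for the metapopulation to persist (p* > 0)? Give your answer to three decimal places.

0.676

p* = h − e/c is positive only when h > e/c.
h_min = e/c = 0.377/0.558 = 0.6756.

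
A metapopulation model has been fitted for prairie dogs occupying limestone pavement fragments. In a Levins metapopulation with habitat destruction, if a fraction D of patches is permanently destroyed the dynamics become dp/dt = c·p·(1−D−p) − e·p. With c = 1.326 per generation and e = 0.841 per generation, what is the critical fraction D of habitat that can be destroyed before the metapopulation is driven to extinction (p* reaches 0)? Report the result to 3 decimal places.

0.366

The nontrivial equilibrium is p* = (1−D) − e/c; extinction occurs when this hits zero.
So D_crit = 1 − e/c = 1 − 0.841/1.326 = 1 − 0.6342 = 0.3658.
Note this equals the original equilibrium occupancy — the Levins extinction-debt result.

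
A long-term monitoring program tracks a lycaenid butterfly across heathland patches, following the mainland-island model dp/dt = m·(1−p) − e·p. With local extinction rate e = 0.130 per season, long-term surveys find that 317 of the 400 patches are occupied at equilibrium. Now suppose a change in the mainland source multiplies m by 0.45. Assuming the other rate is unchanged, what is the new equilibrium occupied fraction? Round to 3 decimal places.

Observed p* = 317/400 = 0.79250.
Balance m(1−p*) = e·p* gives m = e·p*/(1−p*) = 0.130×0.79250/0.20750 = 0.49651.
New p* = m/(m+e) = 0.22343/(0.22343+0.13000) = 0.63218.

0.632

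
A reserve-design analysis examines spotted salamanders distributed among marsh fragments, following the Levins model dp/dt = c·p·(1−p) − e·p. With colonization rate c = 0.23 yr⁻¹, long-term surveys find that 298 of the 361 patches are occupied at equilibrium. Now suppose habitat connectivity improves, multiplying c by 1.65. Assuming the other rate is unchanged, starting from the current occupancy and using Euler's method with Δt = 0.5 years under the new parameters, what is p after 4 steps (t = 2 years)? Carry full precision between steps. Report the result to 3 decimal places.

Observed p* = 298/361 = 0.82548.
Balance c(1−p*) = e gives e = 0.23×(1 − 0.82548) = 0.04014.
Starting from p₀ = 0.82548; update p ← p + (dp/dt)·Δt with the new parameters.
p: 0.82548 → 0.83625  (Δp = +0.01077)
p: 0.83625 → 0.84545  (Δp = +0.00920)
p: 0.84545 → 0.85328  (Δp = +0.00783)
p: 0.85328 → 0.85991  (Δp = +0.00663)

0.860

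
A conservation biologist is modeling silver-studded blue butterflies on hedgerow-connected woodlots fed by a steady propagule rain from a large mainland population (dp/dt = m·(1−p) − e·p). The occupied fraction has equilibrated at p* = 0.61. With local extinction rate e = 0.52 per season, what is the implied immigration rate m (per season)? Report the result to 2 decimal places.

At equilibrium m(1−p*) = e·p*, so m = e·p*/(1−p*).
m = 0.52 × 0.61 / 0.3900 = 0.3172/0.3900 = 0.8133.

0.81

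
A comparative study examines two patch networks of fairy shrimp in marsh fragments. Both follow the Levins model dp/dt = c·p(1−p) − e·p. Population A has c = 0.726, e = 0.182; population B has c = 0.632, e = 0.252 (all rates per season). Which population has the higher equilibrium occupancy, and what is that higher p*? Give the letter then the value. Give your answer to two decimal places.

A: p*_A = 1 − 0.182/0.726 = 0.7493.
B: p*_B = 1 − 0.252/0.632 = 0.6013.
A is higher at 0.7493.

A, 0.75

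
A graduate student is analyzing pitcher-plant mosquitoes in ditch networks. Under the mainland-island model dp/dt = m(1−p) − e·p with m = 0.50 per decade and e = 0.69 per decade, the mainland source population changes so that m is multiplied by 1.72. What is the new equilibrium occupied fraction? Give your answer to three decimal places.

0.555

Before: p* = 0.50/(0.50+0.69) = 0.4202.
After: m = 0.86, e = 0.69; p* = 0.86/1.5500 = 0.5548.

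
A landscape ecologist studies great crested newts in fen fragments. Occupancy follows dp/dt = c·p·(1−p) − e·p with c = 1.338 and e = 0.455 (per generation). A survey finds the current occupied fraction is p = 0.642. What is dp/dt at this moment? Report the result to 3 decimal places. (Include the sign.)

0.015

Colonization term: c·p·(1−p) = 1.338×0.642×0.3580 = 0.30752.
Extinction term: e·p = 0.29211.
dp/dt = 0.30752 − 0.29211 = 0.01541.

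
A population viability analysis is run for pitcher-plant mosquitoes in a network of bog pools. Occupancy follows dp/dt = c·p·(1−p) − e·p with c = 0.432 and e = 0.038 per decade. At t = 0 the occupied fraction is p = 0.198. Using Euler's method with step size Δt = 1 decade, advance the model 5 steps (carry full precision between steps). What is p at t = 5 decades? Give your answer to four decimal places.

0.5933

Update rule: p ← p + [c·p·(1−p) − e·p]·Δt with Δt = 1.
p: 0.19800 → 0.25908  (Δp = +0.06108)
p: 0.25908 → 0.33216  (Δp = +0.07308)
p: 0.33216 → 0.41536  (Δp = +0.08321)
p: 0.41536 → 0.50449  (Δp = +0.08912)
p: 0.50449 → 0.59331  (Δp = +0.08882)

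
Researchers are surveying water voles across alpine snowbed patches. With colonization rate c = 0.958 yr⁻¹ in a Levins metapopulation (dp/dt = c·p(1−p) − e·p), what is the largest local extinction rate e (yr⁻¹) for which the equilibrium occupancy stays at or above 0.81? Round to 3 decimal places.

0.182

1 − e/c ≥ 0.81 ⇒ e ≤ c(1 − 0.81) = 0.958 × 0.1900.
e_max = 0.1820.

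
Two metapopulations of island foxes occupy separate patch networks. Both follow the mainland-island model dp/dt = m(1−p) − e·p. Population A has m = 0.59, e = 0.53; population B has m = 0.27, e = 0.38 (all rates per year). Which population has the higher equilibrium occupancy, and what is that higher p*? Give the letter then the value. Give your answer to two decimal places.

A, 0.53

A: p*_A = m/(m+e) = 0.59/1.1200 = 0.5268.
B: p*_B = 0.27/0.6500 = 0.4154.
A is higher at 0.5268.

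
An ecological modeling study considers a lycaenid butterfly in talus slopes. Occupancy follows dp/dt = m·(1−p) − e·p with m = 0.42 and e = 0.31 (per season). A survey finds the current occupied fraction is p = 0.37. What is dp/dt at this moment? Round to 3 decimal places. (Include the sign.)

Colonization term: m·(1−p) = 0.42×0.6300 = 0.26460.
Extinction term: e·p = 0.11470.
dp/dt = 0.26460 − 0.11470 = 0.14990.

0.150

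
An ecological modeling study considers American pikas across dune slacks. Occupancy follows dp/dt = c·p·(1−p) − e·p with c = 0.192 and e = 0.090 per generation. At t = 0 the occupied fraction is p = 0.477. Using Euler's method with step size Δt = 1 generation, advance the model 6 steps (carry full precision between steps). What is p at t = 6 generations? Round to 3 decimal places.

Update rule: p ← p + [c·p·(1−p) − e·p]·Δt with Δt = 1.
step 1: Δp = +0.00497, p = 0.48197
step 2: Δp = +0.00456, p = 0.48653
step 3: Δp = +0.00418, p = 0.49071
step 4: Δp = +0.00382, p = 0.49453
step 5: Δp = +0.00349, p = 0.49801
step 6: Δp = +0.00318, p = 0.50119

0.501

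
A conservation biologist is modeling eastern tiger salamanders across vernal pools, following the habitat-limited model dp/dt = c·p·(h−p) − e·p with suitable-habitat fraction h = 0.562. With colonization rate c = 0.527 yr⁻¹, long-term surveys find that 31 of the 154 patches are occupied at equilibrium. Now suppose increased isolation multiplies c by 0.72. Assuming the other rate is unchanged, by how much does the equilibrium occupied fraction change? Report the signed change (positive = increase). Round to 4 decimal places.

-0.1403

Observed p* = 31/154 = 0.20130.
Balance c(h−p*) = e gives e = 0.527×(0.562 − 0.20130) = 0.19009.
New p* = 0.562 − e/c = 0.562 − 0.19009/0.37944 = 0.06102.
Δp* = 0.06102 − 0.20130 = -0.14028.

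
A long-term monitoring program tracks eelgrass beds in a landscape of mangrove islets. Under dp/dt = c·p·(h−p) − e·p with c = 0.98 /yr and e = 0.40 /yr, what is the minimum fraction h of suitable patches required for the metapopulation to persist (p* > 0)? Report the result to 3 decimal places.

p* = h − e/c is positive only when h > e/c.
h_min = e/c = 0.40/0.98 = 0.4082.

0.408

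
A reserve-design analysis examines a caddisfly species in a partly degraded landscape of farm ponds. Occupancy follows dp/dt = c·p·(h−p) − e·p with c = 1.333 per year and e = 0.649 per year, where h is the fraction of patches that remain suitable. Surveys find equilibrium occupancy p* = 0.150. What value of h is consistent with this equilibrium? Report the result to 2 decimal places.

0.64

At equilibrium c(h−p*) = e, so h = p* + e/c.
h = 0.150 + 0.649/1.333 = 0.150 + 0.4869 = 0.6369.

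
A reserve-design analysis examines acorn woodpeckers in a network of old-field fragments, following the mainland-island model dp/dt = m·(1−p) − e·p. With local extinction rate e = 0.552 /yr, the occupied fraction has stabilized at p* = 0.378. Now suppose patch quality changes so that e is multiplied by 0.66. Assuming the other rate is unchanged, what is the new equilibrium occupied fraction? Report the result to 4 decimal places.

0.4794

Balance m(1−p*) = e·p* gives m = e·p*/(1−p*) = 0.552×0.37800/0.62200 = 0.33546.
New p* = m/(m+e) = 0.33546/(0.33546+0.36432) = 0.47938.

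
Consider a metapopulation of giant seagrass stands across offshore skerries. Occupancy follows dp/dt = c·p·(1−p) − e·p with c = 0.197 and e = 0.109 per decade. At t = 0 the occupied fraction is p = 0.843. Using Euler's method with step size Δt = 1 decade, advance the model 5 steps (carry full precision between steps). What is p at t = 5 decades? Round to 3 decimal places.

0.627

Update rule: p ← p + [c·p·(1−p) − e·p]·Δt with Δt = 1.
  1  |  dp/dt·Δt = -0.065814  |  p_1 = 0.777186
  2  |  dp/dt·Δt = -0.050599  |  p_2 = 0.726587
  3  |  dp/dt·Δt = -0.040062  |  p_3 = 0.686525
  4  |  dp/dt·Δt = -0.032435  |  p_4 = 0.654090
  5  |  dp/dt·Δt = -0.026723  |  p_5 = 0.627366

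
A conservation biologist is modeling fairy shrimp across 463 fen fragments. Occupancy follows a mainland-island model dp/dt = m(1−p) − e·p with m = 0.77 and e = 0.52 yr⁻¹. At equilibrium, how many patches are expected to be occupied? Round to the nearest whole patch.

276

p* = m/(m+e) = 0.77/1.2900 = 0.5969.
Expected occupied patches = N × p* = 463 × 0.5969 = 276.36 ≈ 276.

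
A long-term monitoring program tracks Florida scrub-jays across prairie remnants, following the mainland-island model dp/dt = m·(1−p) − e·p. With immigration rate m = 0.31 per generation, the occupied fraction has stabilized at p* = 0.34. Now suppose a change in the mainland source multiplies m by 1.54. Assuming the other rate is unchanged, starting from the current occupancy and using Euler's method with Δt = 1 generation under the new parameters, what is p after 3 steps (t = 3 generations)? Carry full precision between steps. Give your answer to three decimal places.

Balance m(1−p*) = e·p* gives e = m(1−p*)/p* = 0.31×0.66000/0.34000 = 0.60176.
Starting from p₀ = 0.34000; update p ← p + (dp/dt)·Δt with the new parameters.
  1  |  dp/dt·Δt = +0.110484  |  p_1 = 0.450484
  2  |  dp/dt·Δt = -0.008746  |  p_2 = 0.441738
  3  |  dp/dt·Δt = +0.000692  |  p_3 = 0.442430

0.442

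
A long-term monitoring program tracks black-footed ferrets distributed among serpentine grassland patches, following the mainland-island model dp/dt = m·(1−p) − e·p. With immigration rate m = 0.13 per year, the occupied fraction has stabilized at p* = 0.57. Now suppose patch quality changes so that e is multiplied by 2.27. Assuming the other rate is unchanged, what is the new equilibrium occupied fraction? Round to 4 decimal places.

0.3687

Balance m(1−p*) = e·p* gives e = m(1−p*)/p* = 0.13×0.43000/0.57000 = 0.09807.
New p* = m/(m+e) = 0.13000/(0.13000+0.22262) = 0.36867.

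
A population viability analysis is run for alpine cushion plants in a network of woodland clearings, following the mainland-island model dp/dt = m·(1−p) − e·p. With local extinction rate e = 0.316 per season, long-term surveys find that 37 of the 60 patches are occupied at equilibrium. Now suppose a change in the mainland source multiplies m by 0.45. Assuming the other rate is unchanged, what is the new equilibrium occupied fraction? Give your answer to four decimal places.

Observed p* = 37/60 = 0.61667.
Balance m(1−p*) = e·p* gives m = e·p*/(1−p*) = 0.316×0.61667/0.38333 = 0.50835.
New p* = m/(m+e) = 0.22876/(0.22876+0.31600) = 0.41993.

0.4199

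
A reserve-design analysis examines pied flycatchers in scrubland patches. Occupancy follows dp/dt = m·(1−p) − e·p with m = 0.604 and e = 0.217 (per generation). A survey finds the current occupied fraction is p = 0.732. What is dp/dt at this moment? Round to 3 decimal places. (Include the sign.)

0.003

Colonization term: m·(1−p) = 0.604×0.2680 = 0.16187.
Extinction term: e·p = 0.15884.
dp/dt = 0.16187 − 0.15884 = 0.00303.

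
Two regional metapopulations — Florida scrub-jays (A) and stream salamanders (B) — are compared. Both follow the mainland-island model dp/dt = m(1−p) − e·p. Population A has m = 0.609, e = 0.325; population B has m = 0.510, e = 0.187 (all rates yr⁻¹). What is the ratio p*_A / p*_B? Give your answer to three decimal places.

A: p*_A = m/(m+e) = 0.609/0.9340 = 0.6520.
B: p*_B = 0.510/0.6970 = 0.7317.
p*_A / p*_B = 0.6520/0.7317 = 0.8911.

0.891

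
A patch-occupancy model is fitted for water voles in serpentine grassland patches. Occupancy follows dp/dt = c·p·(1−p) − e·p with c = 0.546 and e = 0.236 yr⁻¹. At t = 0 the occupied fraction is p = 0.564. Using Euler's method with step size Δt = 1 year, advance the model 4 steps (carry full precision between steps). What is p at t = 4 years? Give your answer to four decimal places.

0.5669

Update rule: p ← p + [c·p·(1−p) − e·p]·Δt with Δt = 1.
  1  |  dp/dt·Δt = +0.001160  |  p_1 = 0.565160
  2  |  dp/dt·Δt = +0.000804  |  p_2 = 0.565964
  3  |  dp/dt·Δt = +0.000557  |  p_3 = 0.566521
  4  |  dp/dt·Δt = +0.000385  |  p_4 = 0.566906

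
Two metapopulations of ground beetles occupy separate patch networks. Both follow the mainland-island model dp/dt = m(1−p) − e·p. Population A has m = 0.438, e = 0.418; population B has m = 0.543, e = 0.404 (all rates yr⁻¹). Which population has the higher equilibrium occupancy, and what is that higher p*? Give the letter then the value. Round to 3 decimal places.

A: p*_A = m/(m+e) = 0.438/0.8560 = 0.5117.
B: p*_B = 0.543/0.9470 = 0.5734.
B is higher at 0.5734.

B, 0.573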